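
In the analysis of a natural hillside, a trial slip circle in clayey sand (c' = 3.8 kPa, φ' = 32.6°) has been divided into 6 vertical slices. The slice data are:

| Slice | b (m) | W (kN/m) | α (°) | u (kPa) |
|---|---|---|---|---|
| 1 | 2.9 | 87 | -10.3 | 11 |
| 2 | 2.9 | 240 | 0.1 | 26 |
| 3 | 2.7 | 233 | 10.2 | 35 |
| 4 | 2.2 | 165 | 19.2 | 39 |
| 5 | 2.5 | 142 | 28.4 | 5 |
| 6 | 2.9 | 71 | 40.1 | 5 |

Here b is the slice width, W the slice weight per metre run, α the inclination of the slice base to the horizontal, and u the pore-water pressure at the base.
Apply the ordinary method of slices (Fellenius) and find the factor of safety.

Ordinary method of slices: FS = Σ[c'·Δl_i + (W_i cosα_i − u_i·Δl_i)·tanφ'] / Σ W_i sinα_i, with Δl_i = b_i / cosα_i.
Slice 1: Δl = 2.9/cos(-10.3°) = 2.947 m; N'_1 = 87·cos(-10.3°) − 11·2.947 = 53.2; c'Δl = 11.20; W sinα = -15.6
Slice 2: Δl = 2.9/cos0.1° = 2.900 m; N'_2 = 240·cos0.1° − 26·2.900 = 164.6; c'Δl = 11.02; W sinα = 0.4
Slice 3: Δl = 2.7/cos10.2° = 2.743 m; N'_3 = 233·cos10.2° − 35·2.743 = 133.3; c'Δl = 10.42; W sinα = 41.3
Slice 4: Δl = 2.2/cos19.2° = 2.330 m; N'_4 = 165·cos19.2° − 39·2.330 = 65.0; c'Δl = 8.85; W sinα = 54.3
Slice 5: Δl = 2.5/cos28.4° = 2.842 m; N'_5 = 142·cos28.4° − 5·2.842 = 110.7; c'Δl = 10.80; W sinα = 67.5
Slice 6: Δl = 2.9/cos40.1° = 3.791 m; N'_6 = 71·cos40.1° − 5·3.791 = 35.4; c'Δl = 14.41; W sinα = 45.7
Σc'Δl = 66.7 kN/m; ΣN' = 562.1 kN/m; ΣW sinα = 193.7 kN/m
Resisting = 66.7 + 562.1·tan32.6° = 66.7 + 359.5 = 426.2 kN/m
FS = 426.2 / 193.7 = 2.201

FS = 2.20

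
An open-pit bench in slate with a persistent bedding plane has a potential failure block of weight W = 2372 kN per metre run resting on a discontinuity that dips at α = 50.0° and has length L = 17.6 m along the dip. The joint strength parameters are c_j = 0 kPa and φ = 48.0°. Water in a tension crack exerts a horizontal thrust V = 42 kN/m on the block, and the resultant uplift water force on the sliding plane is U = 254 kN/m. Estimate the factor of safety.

Resolving the block weight along and normal to the plane and applying the Mohr–Coulomb strength on the joint:
N' = W cosα − U − V sinα = 2372·cos50.0° − 254 − 42·sin50.0° = 1238.5 kN/m
Driving force T = W sinα + V cosα = 2372·sin50.0° + 42·cos50.0° = 1844.1 kN/m
Resisting force R = c_j·L + N'·tanφ = 0·17.6 + 1238.5·tan48.0° = 0.0 + 1375.5 = 1375.5 kN/m
FS = R / T = 1375.5 / 1844.1 = 0.746

FS = 0.75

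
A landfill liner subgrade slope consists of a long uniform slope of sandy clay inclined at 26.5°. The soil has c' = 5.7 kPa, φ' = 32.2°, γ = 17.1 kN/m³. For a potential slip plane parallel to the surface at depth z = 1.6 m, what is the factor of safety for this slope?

For an infinite slope with a slip plane parallel to the surface (no pore pressure): FS = [c' + γz cos²β tanφ'] / [γz sinβ cosβ].
γz = 17.1·1.6 = 27.36 kN/m²
Numerator = 5.7 + 27.36·cos²26.5°·tan32.2° = 5.7 + 27.36·0.8009·0.6297 = 19.499 kPa
Denominator = 27.36·sin26.5°·cos26.5° = 27.36·0.4462·0.8949 = 10.925 kPa
FS = 19.499 / 10.925 = 1.785

FS = 1.78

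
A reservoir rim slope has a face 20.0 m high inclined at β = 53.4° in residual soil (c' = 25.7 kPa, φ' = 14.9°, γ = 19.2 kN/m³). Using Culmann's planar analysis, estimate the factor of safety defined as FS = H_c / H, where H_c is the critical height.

H_c = (4c'/γ) · sinβ cosφ' / [1 − cos(β − φ')]
    = (4·25.7/19.2) · sin53.4°·cos14.9° / [1 − cos38.5°]
    = 5.354 · 0.7758 / 0.2174 = 19.11 m
FS = H_c / H = 19.11 / 20.0 = 0.955

FS = 0.96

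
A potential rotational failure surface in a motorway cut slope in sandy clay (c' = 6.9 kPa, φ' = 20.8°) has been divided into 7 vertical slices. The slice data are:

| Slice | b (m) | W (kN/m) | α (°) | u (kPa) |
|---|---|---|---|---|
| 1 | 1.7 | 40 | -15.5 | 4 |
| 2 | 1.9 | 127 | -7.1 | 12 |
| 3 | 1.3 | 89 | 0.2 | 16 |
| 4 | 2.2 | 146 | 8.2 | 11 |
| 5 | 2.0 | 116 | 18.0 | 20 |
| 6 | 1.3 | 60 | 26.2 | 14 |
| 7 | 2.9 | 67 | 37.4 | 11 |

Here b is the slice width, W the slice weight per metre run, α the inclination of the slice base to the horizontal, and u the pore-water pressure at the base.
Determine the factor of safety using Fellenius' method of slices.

FS = 2.72

Ordinary method of slices: FS = Σ[c'·Δl_i + (W_i cosα_i − u_i·Δl_i)·tanφ'] / Σ W_i sinα_i, with Δl_i = b_i / cosα_i.
Slice 1: Δl = 1.7/cos(-15.5°) = 1.764 m; N'_1 = 40·cos(-15.5°) − 4·1.764 = 31.5; c'Δl = 12.17; W sinα = -10.7
Slice 2: Δl = 1.9/cos(-7.1°) = 1.915 m; N'_2 = 127·cos(-7.1°) − 12·1.915 = 103.0; c'Δl = 13.21; W sinα = -15.7
Slice 3: Δl = 1.3/cos0.2° = 1.300 m; N'_3 = 89·cos0.2° − 16·1.300 = 68.2; c'Δl = 8.97; W sinα = 0.3
Slice 4: Δl = 2.2/cos8.2° = 2.223 m; N'_4 = 146·cos8.2° − 11·2.223 = 120.1; c'Δl = 15.34; W sinα = 20.8
Slice 5: Δl = 2.0/cos18.0° = 2.103 m; N'_5 = 116·cos18.0° − 20·2.103 = 68.3; c'Δl = 14.51; W sinα = 35.8
Slice 6: Δl = 1.3/cos26.2° = 1.449 m; N'_6 = 60·cos26.2° − 14·1.449 = 33.6; c'Δl = 10.00; W sinα = 26.5
Slice 7: Δl = 2.9/cos37.4° = 3.650 m; N'_7 = 67·cos37.4° − 11·3.650 = 13.1; c'Δl = 25.19; W sinα = 40.7
Σc'Δl = 99.4 kN/m; ΣN' = 437.7 kN/m; ΣW sinα = 97.8 kN/m
Resisting = 99.4 + 437.7·tan20.8° = 99.4 + 166.3 = 265.6 kN/m
FS = 265.6 / 97.8 = 2.717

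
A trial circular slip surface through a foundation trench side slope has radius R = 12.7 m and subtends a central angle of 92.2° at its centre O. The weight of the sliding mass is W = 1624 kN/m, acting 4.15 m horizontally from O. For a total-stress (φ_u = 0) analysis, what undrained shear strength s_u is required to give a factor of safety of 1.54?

FS = s_u·L_a·R / (W·d), so s_u = FS·W·d / (L_a·R).
Arc length L_a = R·θ = 12.7·(92.2°·π/180) = 12.7·1.6092 = 20.44 m
s_u = 1.54·1624·4.15 / (20.44·12.7) = 10379.0 / 259.55 = 39.99 kPa

s_u = 40.0 kPa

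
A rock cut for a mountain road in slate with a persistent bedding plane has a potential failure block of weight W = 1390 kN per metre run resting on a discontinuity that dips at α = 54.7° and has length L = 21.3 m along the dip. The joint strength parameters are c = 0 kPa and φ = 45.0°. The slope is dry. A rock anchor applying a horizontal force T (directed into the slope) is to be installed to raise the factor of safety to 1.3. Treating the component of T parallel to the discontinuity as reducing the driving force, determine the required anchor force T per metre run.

T = 428 kN/m

Resolving forces along and normal to the sliding plane, with the horizontal anchor force T adding T·sinα to the effective normal force and T·cosα acting up the plane against the driving force:
FS = [cL + (W cosα + T sinα) tanφ] / [W sinα − T cosα]
Without the anchor: N' = 803.2 kN/m, driving T_d = 1134.4 kN/m, resisting R = 0·21.3 + 803.2·tan45.0° = 803.2 kN/m, FS = 0.71.
Setting FS = 1.3 and solving for T:
1.3·(1134.4 − T cos54.7°) = 803.2 + T sin54.7°·tan45.0°
T·(sin54.7°·tan45.0° + 1.3·cos54.7°) = 1.3·1134.4 − 803.2
T·(0.8161·1.0000 + 1.3·0.5779) = 1474.8 − 803.2 = 671.5
T·1.5674 = 671.5
T = 428.5 kN/m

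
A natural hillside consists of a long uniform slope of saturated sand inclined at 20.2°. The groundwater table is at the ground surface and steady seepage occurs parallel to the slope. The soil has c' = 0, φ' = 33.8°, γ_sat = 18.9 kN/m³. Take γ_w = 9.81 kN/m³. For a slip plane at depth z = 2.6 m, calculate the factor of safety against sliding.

With seepage parallel to the slope and the water table at the surface, the effective normal stress on the slip plane uses the buoyant unit weight γ' = γ_sat − γ_w while the driving shear stress uses γ_sat:
FS = [c' + γ' z cos²β tanφ'] / [γ_sat z sinβ cosβ]
(For c' = 0 this reduces to FS = (γ'/γ_sat)·tanφ'/tanβ.)
γ' = 18.9 − 9.81 = 9.09 kN/m³
Numerator = 0.0 + 9.09·2.6·cos²20.2°·tan33.8° = 0.0 + 9.09·2.6·0.8808·0.6694 = 13.935 kPa
Denominator = 18.9·2.6·sin20.2°·cos20.2° = 18.9·2.6·0.3453·0.9385 = 15.924 kPa
FS = 13.935 / 15.924 = 0.875

FS = 0.88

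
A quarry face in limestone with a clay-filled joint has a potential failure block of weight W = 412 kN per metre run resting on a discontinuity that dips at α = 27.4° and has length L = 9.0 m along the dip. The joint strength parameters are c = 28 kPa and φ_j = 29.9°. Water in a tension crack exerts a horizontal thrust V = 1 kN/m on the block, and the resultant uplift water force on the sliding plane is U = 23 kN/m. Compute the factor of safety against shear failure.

FS = 2.36

Resolving the block weight along and normal to the plane and applying the Mohr–Coulomb strength on the joint:
N' = W cosα − U − V sinα = 412·cos27.4° − 23 − 1·sin27.4° = 342.3 kN/m
Driving force T = W sinα + V cosα = 412·sin27.4° + 1·cos27.4° = 190.5 kN/m
Resisting force R = c·L + N'·tanφ_j = 28·9.0 + 342.3·tan29.9° = 252.0 + 196.8 = 448.8 kN/m
FS = R / T = 448.8 / 190.5 = 2.356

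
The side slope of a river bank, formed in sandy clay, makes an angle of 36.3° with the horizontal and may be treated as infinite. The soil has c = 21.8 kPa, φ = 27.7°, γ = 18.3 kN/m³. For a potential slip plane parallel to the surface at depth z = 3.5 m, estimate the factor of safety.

FS = 1.43

For an infinite slope with a slip plane parallel to the surface (no pore pressure): FS = [c + γz cos²β tanφ] / [γz sinβ cosβ].
γz = 18.3·3.5 = 64.05 kN/m²
Numerator = 21.8 + 64.05·cos²36.3°·tan27.7° = 21.8 + 64.05·0.6495·0.5250 = 43.641 kPa
Denominator = 64.05·sin36.3°·cos36.3° = 64.05·0.5920·0.8059 = 30.560 kPa
FS = 43.641 / 30.560 = 1.428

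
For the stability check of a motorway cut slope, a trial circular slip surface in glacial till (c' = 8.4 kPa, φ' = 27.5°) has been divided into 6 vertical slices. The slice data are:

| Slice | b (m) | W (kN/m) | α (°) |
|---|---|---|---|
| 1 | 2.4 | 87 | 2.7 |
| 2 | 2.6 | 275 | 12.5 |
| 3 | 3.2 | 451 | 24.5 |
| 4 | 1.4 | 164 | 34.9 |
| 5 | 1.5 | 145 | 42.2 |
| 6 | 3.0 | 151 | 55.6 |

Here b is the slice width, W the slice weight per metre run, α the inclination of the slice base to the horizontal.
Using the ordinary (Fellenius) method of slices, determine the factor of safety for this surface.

FS = 1.27

Ordinary method of slices: FS = Σ[c'·Δl_i + (W_i cosα_i)·tanφ'] / Σ W_i sinα_i, with Δl_i = b_i / cosα_i.
Slice 1: Δl = 2.4/cos2.7° = 2.403 m; N'_1 = 87·cos2.7° = 86.9; c'Δl = 20.18; W sinα = 4.1
Slice 2: Δl = 2.6/cos12.5° = 2.663 m; N'_2 = 275·cos12.5° = 268.5; c'Δl = 22.37; W sinα = 59.5
Slice 3: Δl = 3.2/cos24.5° = 3.517 m; N'_3 = 451·cos24.5° = 410.4; c'Δl = 29.54; W sinα = 187.0
Slice 4: Δl = 1.4/cos34.9° = 1.707 m; N'_4 = 164·cos34.9° = 134.5; c'Δl = 14.34; W sinα = 93.8
Slice 5: Δl = 1.5/cos42.2° = 2.025 m; N'_5 = 145·cos42.2° = 107.4; c'Δl = 17.01; W sinα = 97.4
Slice 6: Δl = 3.0/cos55.6° = 5.310 m; N'_6 = 151·cos55.6° = 85.3; c'Δl = 44.60; W sinα = 124.6
Σc'Δl = 148.0 kN/m; ΣN' = 1093.0 kN/m; ΣW sinα = 566.5 kN/m
Resisting = 148.0 + 1093.0·tan27.5° = 148.0 + 569.0 = 717.0 kN/m
FS = 717.0 / 566.5 = 1.266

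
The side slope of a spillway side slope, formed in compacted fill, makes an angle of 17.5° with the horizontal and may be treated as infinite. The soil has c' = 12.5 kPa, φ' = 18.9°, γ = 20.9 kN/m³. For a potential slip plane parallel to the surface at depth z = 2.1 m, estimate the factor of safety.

For an infinite slope with a slip plane parallel to the surface (no pore pressure): FS = [c' + γz cos²β tanφ'] / [γz sinβ cosβ].
γz = 20.9·2.1 = 43.89 kN/m²
Numerator = 12.5 + 43.89·cos²17.5°·tan18.9° = 12.5 + 43.89·0.9096·0.3424 = 26.168 kPa
Denominator = 43.89·sin17.5°·cos17.5° = 43.89·0.3007·0.9537 = 12.587 kPa
FS = 26.168 / 12.587 = 2.079

FS = 2.08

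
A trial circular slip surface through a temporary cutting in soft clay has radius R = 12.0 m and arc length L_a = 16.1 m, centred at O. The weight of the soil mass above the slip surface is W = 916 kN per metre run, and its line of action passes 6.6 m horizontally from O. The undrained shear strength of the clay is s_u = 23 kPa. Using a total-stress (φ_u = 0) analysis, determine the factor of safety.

FS = 0.74

Taking moments about the centre O, the resisting moment is provided by the undrained shear strength acting along the arc:
M_R = s_u·L_a·R = 23·16.10·12.0 = 4443.6 kN·m/m
M_D = W·d = 916·6.6 = 6045.6 kN·m/m
FS = M_R / M_D = 4443.6 / 6045.6 = 0.735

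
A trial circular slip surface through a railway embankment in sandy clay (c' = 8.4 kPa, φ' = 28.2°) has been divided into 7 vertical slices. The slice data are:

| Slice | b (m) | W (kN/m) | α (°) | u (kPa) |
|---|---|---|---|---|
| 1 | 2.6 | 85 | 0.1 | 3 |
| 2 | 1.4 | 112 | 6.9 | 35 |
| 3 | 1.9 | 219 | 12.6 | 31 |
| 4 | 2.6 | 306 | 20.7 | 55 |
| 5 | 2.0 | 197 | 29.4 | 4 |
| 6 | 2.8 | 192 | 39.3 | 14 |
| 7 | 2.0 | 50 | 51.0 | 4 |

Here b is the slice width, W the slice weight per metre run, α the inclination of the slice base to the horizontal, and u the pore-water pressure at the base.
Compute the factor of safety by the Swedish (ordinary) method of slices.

Ordinary method of slices: FS = Σ[c'·Δl_i + (W_i cosα_i − u_i·Δl_i)·tanφ'] / Σ W_i sinα_i, with Δl_i = b_i / cosα_i.
Slice 1: Δl = 2.6/cos0.1° = 2.600 m; N'_1 = 85·cos0.1° − 3·2.600 = 77.2; c'Δl = 21.84; W sinα = 0.1
Slice 2: Δl = 1.4/cos6.9° = 1.410 m; N'_2 = 112·cos6.9° − 35·1.410 = 61.8; c'Δl = 11.85; W sinα = 13.5
Slice 3: Δl = 1.9/cos12.6° = 1.947 m; N'_3 = 219·cos12.6° − 31·1.947 = 153.4; c'Δl = 16.35; W sinα = 47.8
Slice 4: Δl = 2.6/cos20.7° = 2.779 m; N'_4 = 306·cos20.7° − 55·2.779 = 133.4; c'Δl = 23.35; W sinα = 108.2
Slice 5: Δl = 2.0/cos29.4° = 2.296 m; N'_5 = 197·cos29.4° − 4·2.296 = 162.4; c'Δl = 19.28; W sinα = 96.7
Slice 6: Δl = 2.8/cos39.3° = 3.618 m; N'_6 = 192·cos39.3° − 14·3.618 = 97.9; c'Δl = 30.39; W sinα = 121.6
Slice 7: Δl = 2.0/cos51.0° = 3.178 m; N'_7 = 50·cos51.0° − 4·3.178 = 18.8; c'Δl = 26.70; W sinα = 38.9
Σc'Δl = 149.8 kN/m; ΣN' = 704.9 kN/m; ΣW sinα = 426.7 kN/m
Resisting = 149.8 + 704.9·tan28.2° = 149.8 + 378.0 = 527.7 kN/m
FS = 527.7 / 426.7 = 1.237

FS = 1.24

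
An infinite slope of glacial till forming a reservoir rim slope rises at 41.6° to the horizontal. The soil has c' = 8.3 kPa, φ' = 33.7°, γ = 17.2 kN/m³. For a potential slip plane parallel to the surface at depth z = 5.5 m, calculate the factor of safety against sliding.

For an infinite slope with a slip plane parallel to the surface (no pore pressure): FS = [c' + γz cos²β tanφ'] / [γz sinβ cosβ].
γz = 17.2·5.5 = 94.60 kN/m²
Numerator = 8.3 + 94.60·cos²41.6°·tan33.7° = 8.3 + 94.60·0.5592·0.6669 = 43.580 kPa
Denominator = 94.60·sin41.6°·cos41.6° = 94.60·0.6639·0.7478 = 46.967 kPa
FS = 43.580 / 46.967 = 0.928

FS = 0.93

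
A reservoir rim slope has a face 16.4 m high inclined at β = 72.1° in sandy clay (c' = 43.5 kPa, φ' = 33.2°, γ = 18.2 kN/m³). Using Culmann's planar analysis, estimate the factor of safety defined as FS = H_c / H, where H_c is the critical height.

FS = 2.09

H_c = (4c'/γ) · sinβ cosφ' / [1 − cos(β − φ')]
    = (4·43.5/18.2) · sin72.1°·cos33.2° / [1 − cos38.9°]
    = 9.560 · 0.7963 / 0.2218 = 34.33 m
FS = H_c / H = 34.33 / 16.4 = 2.093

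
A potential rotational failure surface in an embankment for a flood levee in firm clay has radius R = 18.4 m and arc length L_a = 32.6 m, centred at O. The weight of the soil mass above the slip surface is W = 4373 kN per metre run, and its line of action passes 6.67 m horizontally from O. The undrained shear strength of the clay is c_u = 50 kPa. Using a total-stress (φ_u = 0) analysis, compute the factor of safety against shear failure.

Taking moments about the centre O, the resisting moment is provided by the undrained shear strength acting along the arc:
M_R = c_u·L_a·R = 50·32.60·18.4 = 29992.0 kN·m/m
M_D = W·d = 4373·6.67 = 29167.9 kN·m/m
FS = M_R / M_D = 29992.0 / 29167.9 = 1.028

FS = 1.03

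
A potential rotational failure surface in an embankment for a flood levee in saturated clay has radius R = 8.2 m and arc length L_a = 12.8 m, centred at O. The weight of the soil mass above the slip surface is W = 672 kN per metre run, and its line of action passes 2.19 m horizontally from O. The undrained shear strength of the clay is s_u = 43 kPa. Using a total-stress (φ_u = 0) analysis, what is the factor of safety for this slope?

Taking moments about the centre O, the resisting moment is provided by the undrained shear strength acting along the arc:
M_R = s_u·L_a·R = 43·12.80·8.2 = 4513.3 kN·m/m
M_D = W·d = 672·2.19 = 1471.7 kN·m/m
FS = M_R / M_D = 4513.3 / 1471.7 = 3.067

FS = 3.07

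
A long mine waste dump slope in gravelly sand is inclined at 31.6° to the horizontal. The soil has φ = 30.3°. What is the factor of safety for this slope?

FS = 0.95

For a dry cohesionless infinite slope the factor of safety is FS = tanφ / tanβ.
FS = tan30.3° / tan31.6° = 0.5844 / 0.6152 = 0.950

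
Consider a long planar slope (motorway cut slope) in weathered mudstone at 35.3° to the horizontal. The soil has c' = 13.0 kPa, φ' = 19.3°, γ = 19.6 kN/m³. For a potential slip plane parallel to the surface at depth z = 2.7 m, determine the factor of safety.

FS = 1.02

For an infinite slope with a slip plane parallel to the surface (no pore pressure): FS = [c' + γz cos²β tanφ'] / [γz sinβ cosβ].
γz = 19.6·2.7 = 52.92 kN/m²
Numerator = 13.0 + 52.92·cos²35.3°·tan19.3° = 13.0 + 52.92·0.6661·0.3502 = 25.344 kPa
Denominator = 52.92·sin35.3°·cos35.3° = 52.92·0.5779·0.8161 = 24.958 kPa
FS = 25.344 / 24.958 = 1.015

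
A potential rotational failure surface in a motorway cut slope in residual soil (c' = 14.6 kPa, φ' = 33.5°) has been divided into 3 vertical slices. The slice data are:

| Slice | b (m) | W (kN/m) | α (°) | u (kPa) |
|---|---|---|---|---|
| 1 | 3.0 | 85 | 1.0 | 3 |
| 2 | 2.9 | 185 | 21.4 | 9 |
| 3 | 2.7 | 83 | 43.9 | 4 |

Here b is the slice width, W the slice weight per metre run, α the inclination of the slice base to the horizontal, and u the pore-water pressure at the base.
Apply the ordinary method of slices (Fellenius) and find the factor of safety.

FS = 2.52

Ordinary method of slices: FS = Σ[c'·Δl_i + (W_i cosα_i − u_i·Δl_i)·tanφ'] / Σ W_i sinα_i, with Δl_i = b_i / cosα_i.
Slice 1: Δl = 3.0/cos1.0° = 3.000 m; N'_1 = 85·cos1.0° − 3·3.000 = 76.0; c'Δl = 43.81; W sinα = 1.5
Slice 2: Δl = 2.9/cos21.4° = 3.115 m; N'_2 = 185·cos21.4° − 9·3.115 = 144.2; c'Δl = 45.48; W sinα = 67.5
Slice 3: Δl = 2.7/cos43.9° = 3.747 m; N'_3 = 83·cos43.9° − 4·3.747 = 44.8; c'Δl = 54.71; W sinα = 57.6
Σc'Δl = 144.0 kN/m; ΣN' = 265.0 kN/m; ΣW sinα = 126.5 kN/m
Resisting = 144.0 + 265.0·tan33.5° = 144.0 + 175.4 = 319.4 kN/m
FS = 319.4 / 126.5 = 2.524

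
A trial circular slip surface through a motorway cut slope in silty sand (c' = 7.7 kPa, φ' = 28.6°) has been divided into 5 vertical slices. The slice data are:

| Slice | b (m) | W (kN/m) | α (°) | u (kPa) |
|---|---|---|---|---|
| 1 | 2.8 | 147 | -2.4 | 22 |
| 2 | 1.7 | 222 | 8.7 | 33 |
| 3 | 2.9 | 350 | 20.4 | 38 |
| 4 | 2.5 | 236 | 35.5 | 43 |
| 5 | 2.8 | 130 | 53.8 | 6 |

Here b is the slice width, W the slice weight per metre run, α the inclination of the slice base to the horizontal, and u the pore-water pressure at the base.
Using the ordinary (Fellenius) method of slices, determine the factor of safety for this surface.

FS = 1.09

Ordinary method of slices: FS = Σ[c'·Δl_i + (W_i cosα_i − u_i·Δl_i)·tanφ'] / Σ W_i sinα_i, with Δl_i = b_i / cosα_i.
Slice 1: Δl = 2.8/cos(-2.4°) = 2.802 m; N'_1 = 147·cos(-2.4°) − 22·2.802 = 85.2; c'Δl = 21.58; W sinα = -6.2
Slice 2: Δl = 1.7/cos8.7° = 1.720 m; N'_2 = 222·cos8.7° − 33·1.720 = 162.7; c'Δl = 13.24; W sinα = 33.6
Slice 3: Δl = 2.9/cos20.4° = 3.094 m; N'_3 = 350·cos20.4° − 38·3.094 = 210.5; c'Δl = 23.82; W sinα = 122.0
Slice 4: Δl = 2.5/cos35.5° = 3.071 m; N'_4 = 236·cos35.5° − 43·3.071 = 60.1; c'Δl = 23.65; W sinα = 137.0
Slice 5: Δl = 2.8/cos53.8° = 4.741 m; N'_5 = 130·cos53.8° − 6·4.741 = 48.3; c'Δl = 36.50; W sinα = 104.9
Σc'Δl = 118.8 kN/m; ΣN' = 566.8 kN/m; ΣW sinα = 391.4 kN/m
Resisting = 118.8 + 566.8·tan28.6° = 118.8 + 309.0 = 427.8 kN/m
FS = 427.8 / 391.4 = 1.093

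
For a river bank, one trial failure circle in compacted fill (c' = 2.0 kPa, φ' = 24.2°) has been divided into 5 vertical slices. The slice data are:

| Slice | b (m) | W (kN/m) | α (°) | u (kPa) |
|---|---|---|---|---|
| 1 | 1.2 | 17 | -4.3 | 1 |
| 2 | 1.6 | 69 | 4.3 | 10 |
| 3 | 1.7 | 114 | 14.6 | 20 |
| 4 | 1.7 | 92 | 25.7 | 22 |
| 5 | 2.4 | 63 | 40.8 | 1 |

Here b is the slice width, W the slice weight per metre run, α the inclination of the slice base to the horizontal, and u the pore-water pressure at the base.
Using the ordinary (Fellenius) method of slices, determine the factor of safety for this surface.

FS = 1.08

Ordinary method of slices: FS = Σ[c'·Δl_i + (W_i cosα_i − u_i·Δl_i)·tanφ'] / Σ W_i sinα_i, with Δl_i = b_i / cosα_i.
Slice 1: Δl = 1.2/cos(-4.3°) = 1.203 m; N'_1 = 17·cos(-4.3°) − 1·1.203 = 15.7; c'Δl = 2.41; W sinα = -1.3
Slice 2: Δl = 1.6/cos4.3° = 1.605 m; N'_2 = 69·cos4.3° − 10·1.605 = 52.8; c'Δl = 3.21; W sinα = 5.2
Slice 3: Δl = 1.7/cos14.6° = 1.757 m; N'_3 = 114·cos14.6° − 20·1.757 = 75.2; c'Δl = 3.51; W sinα = 28.7
Slice 4: Δl = 1.7/cos25.7° = 1.887 m; N'_4 = 92·cos25.7° − 22·1.887 = 41.4; c'Δl = 3.77; W sinα = 39.9
Slice 5: Δl = 2.4/cos40.8° = 3.170 m; N'_5 = 63·cos40.8° − 1·3.170 = 44.5; c'Δl = 6.34; W sinα = 41.2
Σc'Δl = 19.2 kN/m; ΣN' = 229.6 kN/m; ΣW sinα = 113.7 kN/m
Resisting = 19.2 + 229.6·tan24.2° = 19.2 + 103.2 = 122.4 kN/m
FS = 122.4 / 113.7 = 1.077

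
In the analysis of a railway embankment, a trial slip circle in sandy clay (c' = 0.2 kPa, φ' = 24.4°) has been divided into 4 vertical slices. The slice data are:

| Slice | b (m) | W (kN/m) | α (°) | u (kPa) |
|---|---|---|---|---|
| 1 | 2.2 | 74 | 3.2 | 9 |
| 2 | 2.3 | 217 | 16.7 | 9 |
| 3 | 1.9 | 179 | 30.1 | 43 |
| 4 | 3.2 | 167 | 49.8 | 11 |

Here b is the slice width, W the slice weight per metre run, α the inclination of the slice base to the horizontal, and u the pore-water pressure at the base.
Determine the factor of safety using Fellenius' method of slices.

Ordinary method of slices: FS = Σ[c'·Δl_i + (W_i cosα_i − u_i·Δl_i)·tanφ'] / Σ W_i sinα_i, with Δl_i = b_i / cosα_i.
Slice 1: Δl = 2.2/cos3.2° = 2.203 m; N'_1 = 74·cos3.2° − 9·2.203 = 54.1; c'Δl = 0.44; W sinα = 4.1
Slice 2: Δl = 2.3/cos16.7° = 2.401 m; N'_2 = 217·cos16.7° − 9·2.401 = 186.2; c'Δl = 0.48; W sinα = 62.4
Slice 3: Δl = 1.9/cos30.1° = 2.196 m; N'_3 = 179·cos30.1° − 43·2.196 = 60.4; c'Δl = 0.44; W sinα = 89.8
Slice 4: Δl = 3.2/cos49.8° = 4.958 m; N'_4 = 167·cos49.8° − 11·4.958 = 53.3; c'Δl = 0.99; W sinα = 127.6
Σc'Δl = 2.4 kN/m; ΣN' = 354.0 kN/m; ΣW sinα = 283.8 kN/m
Resisting = 2.4 + 354.0·tan24.4° = 2.4 + 160.6 = 162.9 kN/m
FS = 162.9 / 283.8 = 0.574

FS = 0.57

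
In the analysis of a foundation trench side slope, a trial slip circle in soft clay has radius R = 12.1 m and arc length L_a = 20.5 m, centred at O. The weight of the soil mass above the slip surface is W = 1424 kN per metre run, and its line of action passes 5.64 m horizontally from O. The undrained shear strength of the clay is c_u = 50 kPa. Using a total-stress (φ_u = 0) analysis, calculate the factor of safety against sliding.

Taking moments about the centre O, the resisting moment is provided by the undrained shear strength acting along the arc:
M_R = c_u·L_a·R = 50·20.50·12.1 = 12402.5 kN·m/m
M_D = W·d = 1424·5.64 = 8031.4 kN·m/m
FS = M_R / M_D = 12402.5 / 8031.4 = 1.544

FS = 1.54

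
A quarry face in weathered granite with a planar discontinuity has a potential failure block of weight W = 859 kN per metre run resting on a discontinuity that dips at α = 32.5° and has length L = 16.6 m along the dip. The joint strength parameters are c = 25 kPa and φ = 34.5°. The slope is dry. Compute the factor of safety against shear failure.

Resolving the block weight along and normal to the plane and applying the Mohr–Coulomb strength on the joint:
N' = W cosα = 859·cos32.5° = 724.5 kN/m
Driving force T = W sinα = 859·sin32.5° = 461.5 kN/m
Resisting force R = c·L + N'·tanφ = 25·16.6 + 724.5·tan34.5° = 415.0 + 497.9 = 912.9 kN/m
FS = R / T = 912.9 / 461.5 = 1.978

FS = 1.98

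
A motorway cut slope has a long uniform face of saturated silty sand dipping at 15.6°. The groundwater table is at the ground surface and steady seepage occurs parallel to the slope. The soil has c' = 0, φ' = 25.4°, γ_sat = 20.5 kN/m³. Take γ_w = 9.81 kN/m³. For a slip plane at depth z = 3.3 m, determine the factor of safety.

FS = 0.89

With seepage parallel to the slope and the water table at the surface, the effective normal stress on the slip plane uses the buoyant unit weight γ' = γ_sat − γ_w while the driving shear stress uses γ_sat:
FS = [c' + γ' z cos²β tanφ'] / [γ_sat z sinβ cosβ]
(For c' = 0 this reduces to FS = (γ'/γ_sat)·tanφ'/tanβ.)
γ' = 20.5 − 9.81 = 10.69 kN/m³
Numerator = 0.0 + 10.69·3.3·cos²15.6°·tan25.4° = 0.0 + 10.69·3.3·0.9277·0.4748 = 15.539 kPa
Denominator = 20.5·3.3·sin15.6°·cos15.6° = 20.5·3.3·0.2689·0.9632 = 17.522 kPa
FS = 15.539 / 17.522 = 0.887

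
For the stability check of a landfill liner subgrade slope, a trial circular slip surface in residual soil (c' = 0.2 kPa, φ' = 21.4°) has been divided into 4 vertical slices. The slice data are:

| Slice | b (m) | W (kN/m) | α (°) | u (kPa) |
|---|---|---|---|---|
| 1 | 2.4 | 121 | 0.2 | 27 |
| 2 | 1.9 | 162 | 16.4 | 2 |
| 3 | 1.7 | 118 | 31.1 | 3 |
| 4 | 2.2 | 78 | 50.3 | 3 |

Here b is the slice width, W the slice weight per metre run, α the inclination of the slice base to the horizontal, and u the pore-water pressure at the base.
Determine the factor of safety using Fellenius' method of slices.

Ordinary method of slices: FS = Σ[c'·Δl_i + (W_i cosα_i − u_i·Δl_i)·tanφ'] / Σ W_i sinα_i, with Δl_i = b_i / cosα_i.
Slice 1: Δl = 2.4/cos0.2° = 2.400 m; N'_1 = 121·cos0.2° − 27·2.400 = 56.2; c'Δl = 0.48; W sinα = 0.4
Slice 2: Δl = 1.9/cos16.4° = 1.981 m; N'_2 = 162·cos16.4° − 2·1.981 = 151.4; c'Δl = 0.40; W sinα = 45.7
Slice 3: Δl = 1.7/cos31.1° = 1.985 m; N'_3 = 118·cos31.1° − 3·1.985 = 95.1; c'Δl = 0.40; W sinα = 61.0
Slice 4: Δl = 2.2/cos50.3° = 3.444 m; N'_4 = 78·cos50.3° − 3·3.444 = 39.5; c'Δl = 0.69; W sinα = 60.0
Σc'Δl = 2.0 kN/m; ΣN' = 342.2 kN/m; ΣW sinα = 167.1 kN/m
Resisting = 2.0 + 342.2·tan21.4° = 2.0 + 134.1 = 136.1 kN/m
FS = 136.1 / 167.1 = 0.814

FS = 0.81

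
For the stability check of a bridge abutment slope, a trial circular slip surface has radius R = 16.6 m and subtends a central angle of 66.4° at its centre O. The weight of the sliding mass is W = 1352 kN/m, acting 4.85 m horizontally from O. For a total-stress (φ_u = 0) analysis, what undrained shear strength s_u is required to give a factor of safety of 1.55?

FS = s_u·L_a·R / (W·d), so s_u = FS·W·d / (L_a·R).
Arc length L_a = R·θ = 16.6·(66.4°·π/180) = 16.6·1.1589 = 19.24 m
s_u = 1.55·1352·4.85 / (19.24·16.6) = 10163.7 / 319.35 = 31.83 kPa

s_u = 31.8 kPa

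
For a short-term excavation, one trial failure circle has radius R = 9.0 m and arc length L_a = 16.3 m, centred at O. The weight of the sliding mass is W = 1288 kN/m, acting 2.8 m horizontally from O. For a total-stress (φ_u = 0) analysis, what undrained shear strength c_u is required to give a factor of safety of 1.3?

FS = c_u·L_a·R / (W·d), so c_u = FS·W·d / (L_a·R).
c_u = 1.3·1288·2.8 / (16.30·9.0) = 4688.3 / 146.70 = 31.96 kPa

c_u = 32.0 kPa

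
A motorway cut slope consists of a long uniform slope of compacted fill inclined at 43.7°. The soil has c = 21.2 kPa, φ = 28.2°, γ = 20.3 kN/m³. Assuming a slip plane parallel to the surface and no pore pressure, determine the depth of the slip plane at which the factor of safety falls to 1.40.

Setting FS = 1.40 in FS = [c + γz cos²β tanφ] / [γz sinβ cosβ] and solving for z:
z = c / [γ cosβ (FS·sinβ − cosβ·tanφ)]
  = 21.2 / [20.3·cos43.7°·(1.40·sin43.7° − cos43.7°·tan28.2°)]
  = 21.2 / [20.3·0.7230·(1.40·0.6909 − 0.7230·0.5362)]
  = 21.2 / 8.5061 = 2.492 m

z = 2.49 m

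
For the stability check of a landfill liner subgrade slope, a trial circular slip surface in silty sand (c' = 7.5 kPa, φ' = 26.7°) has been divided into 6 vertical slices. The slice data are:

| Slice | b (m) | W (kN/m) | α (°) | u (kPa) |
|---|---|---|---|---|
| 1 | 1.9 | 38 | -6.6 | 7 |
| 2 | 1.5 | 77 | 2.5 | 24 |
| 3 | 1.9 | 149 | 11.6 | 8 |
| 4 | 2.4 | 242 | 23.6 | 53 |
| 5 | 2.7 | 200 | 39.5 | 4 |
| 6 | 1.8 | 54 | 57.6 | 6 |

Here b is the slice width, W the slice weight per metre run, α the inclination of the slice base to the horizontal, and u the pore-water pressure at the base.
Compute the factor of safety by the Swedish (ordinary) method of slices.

FS = 1.09

Ordinary method of slices: FS = Σ[c'·Δl_i + (W_i cosα_i − u_i·Δl_i)·tanφ'] / Σ W_i sinα_i, with Δl_i = b_i / cosα_i.
Slice 1: Δl = 1.9/cos(-6.6°) = 1.913 m; N'_1 = 38·cos(-6.6°) − 7·1.913 = 24.4; c'Δl = 14.35; W sinα = -4.4
Slice 2: Δl = 1.5/cos2.5° = 1.501 m; N'_2 = 77·cos2.5° − 24·1.501 = 40.9; c'Δl = 11.26; W sinα = 3.4
Slice 3: Δl = 1.9/cos11.6° = 1.940 m; N'_3 = 149·cos11.6° − 8·1.940 = 130.4; c'Δl = 14.55; W sinα = 30.0
Slice 4: Δl = 2.4/cos23.6° = 2.619 m; N'_4 = 242·cos23.6° − 53·2.619 = 83.0; c'Δl = 19.64; W sinα = 96.9
Slice 5: Δl = 2.7/cos39.5° = 3.499 m; N'_5 = 200·cos39.5° − 4·3.499 = 140.3; c'Δl = 26.24; W sinα = 127.2
Slice 6: Δl = 1.8/cos57.6° = 3.359 m; N'_6 = 54·cos57.6° − 6·3.359 = 8.8; c'Δl = 25.19; W sinα = 45.6
Σc'Δl = 111.2 kN/m; ΣN' = 427.7 kN/m; ΣW sinα = 298.6 kN/m
Resisting = 111.2 + 427.7·tan26.7° = 111.2 + 215.1 = 326.4 kN/m
FS = 326.4 / 298.6 = 1.093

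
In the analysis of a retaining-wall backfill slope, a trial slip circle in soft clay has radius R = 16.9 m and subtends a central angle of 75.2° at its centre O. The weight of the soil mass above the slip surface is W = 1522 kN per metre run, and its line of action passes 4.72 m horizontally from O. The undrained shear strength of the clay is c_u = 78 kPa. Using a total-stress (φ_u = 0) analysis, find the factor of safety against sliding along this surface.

Taking moments about the centre O, the resisting moment is provided by the undrained shear strength acting along the arc:
Arc length L_a = R·θ = 16.9·(75.2°·π/180) = 16.9·1.3125 = 22.18 m
M_R = c_u·L_a·R = 78·22.18·16.9 = 29239.0 kN·m/m
M_D = W·d = 1522·4.72 = 7183.8 kN·m/m
FS = M_R / M_D = 29239.0 / 7183.8 = 4.070

FS = 4.07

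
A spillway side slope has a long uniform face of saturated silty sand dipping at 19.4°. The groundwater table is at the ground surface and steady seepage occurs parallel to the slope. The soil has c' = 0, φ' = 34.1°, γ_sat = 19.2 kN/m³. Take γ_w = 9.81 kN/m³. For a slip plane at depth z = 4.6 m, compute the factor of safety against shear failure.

With seepage parallel to the slope and the water table at the surface, the effective normal stress on the slip plane uses the buoyant unit weight γ' = γ_sat − γ_w while the driving shear stress uses γ_sat:
FS = [c' + γ' z cos²β tanφ'] / [γ_sat z sinβ cosβ]
(For c' = 0 this reduces to FS = (γ'/γ_sat)·tanφ'/tanβ.)
γ' = 19.2 − 9.81 = 9.39 kN/m³
Numerator = 0.0 + 9.39·4.6·cos²19.4°·tan34.1° = 0.0 + 9.39·4.6·0.8897·0.6771 = 26.018 kPa
Denominator = 19.2·4.6·sin19.4°·cos19.4° = 19.2·4.6·0.3322·0.9432 = 27.671 kPa
FS = 26.018 / 27.671 = 0.940

FS = 0.94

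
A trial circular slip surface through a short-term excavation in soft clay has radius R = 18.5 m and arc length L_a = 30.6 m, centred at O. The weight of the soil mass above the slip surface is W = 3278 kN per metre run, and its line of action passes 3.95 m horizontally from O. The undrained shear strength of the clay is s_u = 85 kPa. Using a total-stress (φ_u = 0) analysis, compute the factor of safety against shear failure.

Taking moments about the centre O, the resisting moment is provided by the undrained shear strength acting along the arc:
M_R = s_u·L_a·R = 85·30.60·18.5 = 48118.5 kN·m/m
M_D = W·d = 3278·3.95 = 12948.1 kN·m/m
FS = M_R / M_D = 48118.5 / 12948.1 = 3.716

FS = 3.72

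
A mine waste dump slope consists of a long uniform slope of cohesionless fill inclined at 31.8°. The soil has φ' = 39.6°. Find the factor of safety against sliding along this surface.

For a dry cohesionless infinite slope the factor of safety is FS = tanφ' / tanβ.
FS = tan39.6° / tan31.8° = 0.8273 / 0.6200 = 1.334

FS = 1.33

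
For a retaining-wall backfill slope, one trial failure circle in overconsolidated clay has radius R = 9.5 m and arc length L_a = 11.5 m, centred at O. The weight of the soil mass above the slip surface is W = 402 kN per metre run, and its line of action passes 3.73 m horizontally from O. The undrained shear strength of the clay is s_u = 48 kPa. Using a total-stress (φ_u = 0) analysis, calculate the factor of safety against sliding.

FS = 3.50

Taking moments about the centre O, the resisting moment is provided by the undrained shear strength acting along the arc:
M_R = s_u·L_a·R = 48·11.50·9.5 = 5244.0 kN·m/m
M_D = W·d = 402·3.73 = 1499.5 kN·m/m
FS = M_R / M_D = 5244.0 / 1499.5 = 3.497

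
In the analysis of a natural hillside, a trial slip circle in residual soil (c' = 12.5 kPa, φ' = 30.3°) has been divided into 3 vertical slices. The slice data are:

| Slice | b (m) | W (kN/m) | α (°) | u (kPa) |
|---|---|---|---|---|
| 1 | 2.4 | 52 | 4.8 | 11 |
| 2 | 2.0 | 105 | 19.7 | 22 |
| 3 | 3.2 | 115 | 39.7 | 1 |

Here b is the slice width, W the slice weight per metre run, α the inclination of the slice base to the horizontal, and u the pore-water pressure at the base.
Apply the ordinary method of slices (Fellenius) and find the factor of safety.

FS = 1.79

Ordinary method of slices: FS = Σ[c'·Δl_i + (W_i cosα_i − u_i·Δl_i)·tanφ'] / Σ W_i sinα_i, with Δl_i = b_i / cosα_i.
Slice 1: Δl = 2.4/cos4.8° = 2.408 m; N'_1 = 52·cos4.8° − 11·2.408 = 25.3; c'Δl = 30.11; W sinα = 4.4
Slice 2: Δl = 2.0/cos19.7° = 2.124 m; N'_2 = 105·cos19.7° − 22·2.124 = 52.1; c'Δl = 26.55; W sinα = 35.4
Slice 3: Δl = 3.2/cos39.7° = 4.159 m; N'_3 = 115·cos39.7° − 1·4.159 = 84.3; c'Δl = 51.99; W sinα = 73.5
Σc'Δl = 108.6 kN/m; ΣN' = 161.8 kN/m; ΣW sinα = 113.2 kN/m
Resisting = 108.6 + 161.8·tan30.3° = 108.6 + 94.5 = 203.2 kN/m
FS = 203.2 / 113.2 = 1.795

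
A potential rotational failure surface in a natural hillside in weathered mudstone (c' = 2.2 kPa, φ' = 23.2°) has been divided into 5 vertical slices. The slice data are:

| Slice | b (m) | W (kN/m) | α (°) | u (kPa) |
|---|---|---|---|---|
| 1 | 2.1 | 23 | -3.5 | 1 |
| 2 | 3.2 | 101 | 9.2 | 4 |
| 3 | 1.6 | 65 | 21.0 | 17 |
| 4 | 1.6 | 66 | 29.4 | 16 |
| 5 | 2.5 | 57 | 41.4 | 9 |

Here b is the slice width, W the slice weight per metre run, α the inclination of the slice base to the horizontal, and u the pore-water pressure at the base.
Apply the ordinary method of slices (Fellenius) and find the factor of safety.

FS = 0.96

Ordinary method of slices: FS = Σ[c'·Δl_i + (W_i cosα_i − u_i·Δl_i)·tanφ'] / Σ W_i sinα_i, with Δl_i = b_i / cosα_i.
Slice 1: Δl = 2.1/cos(-3.5°) = 2.104 m; N'_1 = 23·cos(-3.5°) − 1·2.104 = 20.9; c'Δl = 4.63; W sinα = -1.4
Slice 2: Δl = 3.2/cos9.2° = 3.242 m; N'_2 = 101·cos9.2° − 4·3.242 = 86.7; c'Δl = 7.13; W sinα = 16.1
Slice 3: Δl = 1.6/cos21.0° = 1.714 m; N'_3 = 65·cos21.0° − 17·1.714 = 31.5; c'Δl = 3.77; W sinα = 23.3
Slice 4: Δl = 1.6/cos29.4° = 1.837 m; N'_4 = 66·cos29.4° − 16·1.837 = 28.1; c'Δl = 4.04; W sinα = 32.4
Slice 5: Δl = 2.5/cos41.4° = 3.333 m; N'_5 = 57·cos41.4° − 9·3.333 = 12.8; c'Δl = 7.33; W sinα = 37.7
Σc'Δl = 26.9 kN/m; ΣN' = 180.0 kN/m; ΣW sinα = 108.1 kN/m
Resisting = 26.9 + 180.0·tan23.2° = 26.9 + 77.2 = 104.1 kN/m
FS = 104.1 / 108.1 = 0.962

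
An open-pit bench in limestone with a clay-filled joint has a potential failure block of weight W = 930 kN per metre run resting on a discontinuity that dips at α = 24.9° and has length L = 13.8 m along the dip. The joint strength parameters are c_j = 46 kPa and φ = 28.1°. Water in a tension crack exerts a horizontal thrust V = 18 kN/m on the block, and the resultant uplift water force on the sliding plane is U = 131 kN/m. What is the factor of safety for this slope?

FS = 2.48

Resolving the block weight along and normal to the plane and applying the Mohr–Coulomb strength on the joint:
N' = W cosα − U − V sinα = 930·cos24.9° − 131 − 18·sin24.9° = 705.0 kN/m
Driving force T = W sinα + V cosα = 930·sin24.9° + 18·cos24.9° = 407.9 kN/m
Resisting force R = c_j·L + N'·tanφ = 46·13.8 + 705.0·tan28.1° = 634.8 + 376.4 = 1011.2 kN/m
FS = R / T = 1011.2 / 407.9 = 2.479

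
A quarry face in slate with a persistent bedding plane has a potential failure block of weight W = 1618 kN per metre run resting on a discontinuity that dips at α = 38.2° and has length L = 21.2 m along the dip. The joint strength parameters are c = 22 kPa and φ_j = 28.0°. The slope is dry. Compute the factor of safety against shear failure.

Resolving the block weight along and normal to the plane and applying the Mohr–Coulomb strength on the joint:
N' = W cosα = 1618·cos38.2° = 1271.5 kN/m
Driving force T = W sinα = 1618·sin38.2° = 1000.6 kN/m
Resisting force R = c·L + N'·tanφ_j = 22·21.2 + 1271.5·tan28.0° = 466.4 + 676.1 = 1142.5 kN/m
FS = R / T = 1142.5 / 1000.6 = 1.142

FS = 1.14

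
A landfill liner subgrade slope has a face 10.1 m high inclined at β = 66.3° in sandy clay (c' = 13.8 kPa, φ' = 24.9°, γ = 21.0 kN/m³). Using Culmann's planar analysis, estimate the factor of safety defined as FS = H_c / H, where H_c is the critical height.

FS = 0.86

H_c = (4c'/γ) · sinβ cosφ' / [1 − cos(β − φ')]
    = (4·13.8/21.0) · sin66.3°·cos24.9° / [1 − cos41.4°]
    = 2.629 · 0.8305 / 0.2499 = 8.74 m
FS = H_c / H = 8.74 / 10.1 = 0.865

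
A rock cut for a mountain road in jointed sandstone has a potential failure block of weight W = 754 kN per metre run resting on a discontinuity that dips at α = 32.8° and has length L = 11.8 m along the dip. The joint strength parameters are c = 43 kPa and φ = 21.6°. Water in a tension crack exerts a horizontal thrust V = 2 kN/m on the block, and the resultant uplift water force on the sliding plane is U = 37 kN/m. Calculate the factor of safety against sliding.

Resolving the block weight along and normal to the plane and applying the Mohr–Coulomb strength on the joint:
N' = W cosα − U − V sinα = 754·cos32.8° − 37 − 2·sin32.8° = 595.7 kN/m
Driving force T = W sinα + V cosα = 754·sin32.8° + 2·cos32.8° = 410.1 kN/m
Resisting force R = c·L + N'·tanφ = 43·11.8 + 595.7·tan21.6° = 507.4 + 235.9 = 743.3 kN/m
FS = R / T = 743.3 / 410.1 = 1.812

FS = 1.81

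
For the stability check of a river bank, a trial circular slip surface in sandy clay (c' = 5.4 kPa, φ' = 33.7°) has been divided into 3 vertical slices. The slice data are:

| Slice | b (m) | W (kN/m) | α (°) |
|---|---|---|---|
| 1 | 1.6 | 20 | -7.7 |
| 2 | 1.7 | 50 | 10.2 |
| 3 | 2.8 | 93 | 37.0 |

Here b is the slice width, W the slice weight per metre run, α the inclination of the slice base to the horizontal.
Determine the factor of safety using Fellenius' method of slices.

FS = 2.13

Ordinary method of slices: FS = Σ[c'·Δl_i + (W_i cosα_i)·tanφ'] / Σ W_i sinα_i, with Δl_i = b_i / cosα_i.
Slice 1: Δl = 1.6/cos(-7.7°) = 1.615 m; N'_1 = 20·cos(-7.7°) = 19.8; c'Δl = 8.72; W sinα = -2.7
Slice 2: Δl = 1.7/cos10.2° = 1.727 m; N'_2 = 50·cos10.2° = 49.2; c'Δl = 9.33; W sinα = 8.9
Slice 3: Δl = 2.8/cos37.0° = 3.506 m; N'_3 = 93·cos37.0° = 74.3; c'Δl = 18.93; W sinα = 56.0
Σc'Δl = 37.0 kN/m; ΣN' = 143.3 kN/m; ΣW sinα = 62.1 kN/m
Resisting = 37.0 + 143.3·tan33.7° = 37.0 + 95.6 = 132.5 kN/m
FS = 132.5 / 62.1 = 2.133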